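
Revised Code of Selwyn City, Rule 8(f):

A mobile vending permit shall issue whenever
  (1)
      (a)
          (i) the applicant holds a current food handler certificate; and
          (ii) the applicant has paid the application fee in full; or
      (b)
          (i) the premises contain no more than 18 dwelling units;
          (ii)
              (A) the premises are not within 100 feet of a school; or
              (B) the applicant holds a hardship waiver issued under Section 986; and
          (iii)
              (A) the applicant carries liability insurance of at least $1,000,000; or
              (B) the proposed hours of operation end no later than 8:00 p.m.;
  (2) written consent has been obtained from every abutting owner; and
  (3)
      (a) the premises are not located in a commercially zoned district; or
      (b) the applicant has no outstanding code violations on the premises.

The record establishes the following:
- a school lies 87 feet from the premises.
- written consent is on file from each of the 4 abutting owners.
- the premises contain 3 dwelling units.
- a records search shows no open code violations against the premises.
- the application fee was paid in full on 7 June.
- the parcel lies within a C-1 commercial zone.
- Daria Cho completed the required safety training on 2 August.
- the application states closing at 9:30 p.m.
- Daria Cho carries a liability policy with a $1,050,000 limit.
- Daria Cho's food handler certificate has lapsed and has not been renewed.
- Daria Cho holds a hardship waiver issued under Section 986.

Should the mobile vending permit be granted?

Yes — granted.

(i) food handler cert. — fails.
(ii) fee paid — holds.
(a) = F AND T = false.
(i) ≤ 18 units — holds.
(A) ≥100 ft from school — not met.
(B) hardship waiver — met.
(ii) = F OR T = true.
(A) insurance ≥ $1,000,000 — met.
(B) closes by 8 p.m. — not satisfied.
(iii) = T OR F = true.
(b): T AND T AND T → true.
So (1) is satisfied (F OR T).
(2) all abutters consent — met.
(a) not (commercially zoned) — not met.
(b) no code violations — met.
(3) = F OR T = true.
So Overall is satisfied (T AND T AND T).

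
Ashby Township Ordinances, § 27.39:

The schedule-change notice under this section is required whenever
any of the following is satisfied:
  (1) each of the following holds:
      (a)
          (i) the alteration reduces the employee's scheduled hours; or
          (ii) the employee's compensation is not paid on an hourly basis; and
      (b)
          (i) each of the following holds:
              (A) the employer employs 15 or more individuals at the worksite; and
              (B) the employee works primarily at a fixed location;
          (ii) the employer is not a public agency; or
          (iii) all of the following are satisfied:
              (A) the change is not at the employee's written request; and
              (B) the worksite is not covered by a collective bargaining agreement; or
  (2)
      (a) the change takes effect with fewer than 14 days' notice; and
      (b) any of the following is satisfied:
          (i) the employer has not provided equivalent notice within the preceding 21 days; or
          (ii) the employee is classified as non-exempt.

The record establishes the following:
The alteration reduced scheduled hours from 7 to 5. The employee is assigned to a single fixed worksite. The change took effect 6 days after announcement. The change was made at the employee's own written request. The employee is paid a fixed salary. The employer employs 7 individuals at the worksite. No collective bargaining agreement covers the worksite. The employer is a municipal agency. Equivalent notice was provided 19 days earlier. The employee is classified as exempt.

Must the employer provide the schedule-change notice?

(i) hours reduced — satisfied.
(ii) not (hourly-paid) — holds.
(a) = T OR T = true.
(A) ≥ 15 at site — not met.
(B) fixed location — met.
So (i) is not satisfied (F AND T).
(ii) not (public agency) — fails.
(A) not employee-requested — fails.
(B) no CBA — met.
So (iii) is not satisfied (F AND T).
(b) = F OR F OR F = false.
(1) = T AND F = false.
(a) < 14 days' notice — holds.
(i) no recent notice — not satisfied.
(ii) non-exempt — fails.
(b): F OR F → false.
(2) = T AND F = false.
So Overall is not satisfied (F OR F).

No — not required.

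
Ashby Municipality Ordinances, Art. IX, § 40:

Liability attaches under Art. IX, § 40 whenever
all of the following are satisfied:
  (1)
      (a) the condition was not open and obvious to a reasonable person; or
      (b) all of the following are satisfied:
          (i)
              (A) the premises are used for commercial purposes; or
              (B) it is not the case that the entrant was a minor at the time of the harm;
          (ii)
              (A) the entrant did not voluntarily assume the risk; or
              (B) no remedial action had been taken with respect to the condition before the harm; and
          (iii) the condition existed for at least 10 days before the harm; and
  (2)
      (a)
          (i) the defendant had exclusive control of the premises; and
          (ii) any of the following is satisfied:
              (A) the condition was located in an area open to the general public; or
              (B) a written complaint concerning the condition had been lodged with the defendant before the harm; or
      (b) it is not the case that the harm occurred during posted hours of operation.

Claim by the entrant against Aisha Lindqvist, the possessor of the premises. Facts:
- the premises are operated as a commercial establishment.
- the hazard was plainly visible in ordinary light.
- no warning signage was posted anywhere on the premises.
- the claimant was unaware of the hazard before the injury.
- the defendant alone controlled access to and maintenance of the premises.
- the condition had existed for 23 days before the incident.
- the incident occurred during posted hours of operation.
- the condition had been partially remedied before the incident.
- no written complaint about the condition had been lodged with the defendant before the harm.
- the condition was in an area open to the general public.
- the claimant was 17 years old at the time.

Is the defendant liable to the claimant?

Yes — liable.

(a) not open/obvious — not satisfied.
(A) commercial use — met.
(B) not (entrant a minor) — not met.
(i): T OR F → true.
(A) no assumed risk — satisfied.
(B) no remedial action — fails.
So (ii) is satisfied (T OR F).
(iii) condition ≥10 days old — holds.
(b): T AND T AND T → true.
(1): F OR T → true.
(i) exclusive control — holds.
(A) public area — satisfied.
(B) complaint lodged — fails.
(ii): T OR F → true.
So (a) is satisfied (T AND T).
(b) not (during posted hours) — fails.
(2) = T OR F = true.
So Overall is satisfied (T AND T).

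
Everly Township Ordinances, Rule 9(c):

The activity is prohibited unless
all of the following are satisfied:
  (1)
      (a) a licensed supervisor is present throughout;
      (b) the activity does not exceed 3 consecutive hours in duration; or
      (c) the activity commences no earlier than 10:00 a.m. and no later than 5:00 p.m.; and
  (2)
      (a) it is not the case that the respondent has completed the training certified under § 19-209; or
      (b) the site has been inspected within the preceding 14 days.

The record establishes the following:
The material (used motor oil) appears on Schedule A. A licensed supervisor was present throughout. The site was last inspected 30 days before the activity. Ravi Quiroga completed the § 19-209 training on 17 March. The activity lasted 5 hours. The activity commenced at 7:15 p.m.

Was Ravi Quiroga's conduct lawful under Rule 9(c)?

No — unlawful.

(a) supervisor present — holds.
(b) ≤ 3 hrs duration — not satisfied.
(c) start within hours — not met.
So (1) is satisfied (T OR F OR F).
(a) not (training certified) — not satisfied.
(b) site inspected — not satisfied.
(2) = F OR F = false.
Overall: T AND F → false.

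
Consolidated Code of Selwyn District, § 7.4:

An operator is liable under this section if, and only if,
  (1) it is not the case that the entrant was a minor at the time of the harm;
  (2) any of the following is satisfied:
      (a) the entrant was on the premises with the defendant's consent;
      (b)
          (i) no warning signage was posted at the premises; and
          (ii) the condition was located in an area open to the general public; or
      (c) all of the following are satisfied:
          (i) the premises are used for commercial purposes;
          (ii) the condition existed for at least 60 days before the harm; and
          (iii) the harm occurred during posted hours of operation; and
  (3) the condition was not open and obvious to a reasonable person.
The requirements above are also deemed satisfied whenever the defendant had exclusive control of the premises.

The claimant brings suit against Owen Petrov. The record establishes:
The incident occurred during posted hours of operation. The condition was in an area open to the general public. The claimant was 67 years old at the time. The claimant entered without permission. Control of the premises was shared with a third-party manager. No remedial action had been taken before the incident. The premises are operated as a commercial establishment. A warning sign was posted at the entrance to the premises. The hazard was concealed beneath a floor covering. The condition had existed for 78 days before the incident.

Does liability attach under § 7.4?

Yes — liable.

(1) not (entrant a minor) — met.
(a) consent to enter — not satisfied.
(i) no signage posted — fails.
(ii) public area — met.
(b): F AND T → false.
(i) commercial use — holds.
(ii) condition ≥60 days old — met.
(iii) during posted hours — satisfied.
(c) = T AND T AND T = true.
(2) = F OR F OR T = true.
(3) not open/obvious — satisfied.
So Overall is satisfied (T AND T AND T).
Exception (exclusive control) — not satisfied.
Result: main true OR exception false → true.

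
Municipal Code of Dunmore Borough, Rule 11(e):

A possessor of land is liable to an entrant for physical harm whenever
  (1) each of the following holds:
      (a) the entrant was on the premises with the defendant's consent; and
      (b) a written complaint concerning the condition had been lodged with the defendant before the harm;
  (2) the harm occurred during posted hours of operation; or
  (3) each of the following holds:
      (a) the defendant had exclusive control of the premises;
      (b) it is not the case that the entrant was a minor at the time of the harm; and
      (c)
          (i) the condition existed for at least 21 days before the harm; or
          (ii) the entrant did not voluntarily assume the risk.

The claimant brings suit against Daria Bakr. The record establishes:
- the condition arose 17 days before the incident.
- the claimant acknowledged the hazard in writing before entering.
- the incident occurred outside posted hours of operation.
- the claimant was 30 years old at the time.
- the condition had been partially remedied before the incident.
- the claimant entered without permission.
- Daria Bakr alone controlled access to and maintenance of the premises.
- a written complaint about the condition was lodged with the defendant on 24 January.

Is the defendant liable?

No — not liable.

(a) consent to enter — fails.
(b) complaint lodged — holds.
(1): F AND T → false.
(2) during posted hours — not satisfied.
(a) exclusive control — satisfied.
(b) not (entrant a minor) — holds.
(i) condition ≥21 days old — fails.
(ii) no assumed risk — fails.
(c): F OR F → false.
So (3) is not satisfied (T AND T AND F).
So Overall is not satisfied (F OR F OR F).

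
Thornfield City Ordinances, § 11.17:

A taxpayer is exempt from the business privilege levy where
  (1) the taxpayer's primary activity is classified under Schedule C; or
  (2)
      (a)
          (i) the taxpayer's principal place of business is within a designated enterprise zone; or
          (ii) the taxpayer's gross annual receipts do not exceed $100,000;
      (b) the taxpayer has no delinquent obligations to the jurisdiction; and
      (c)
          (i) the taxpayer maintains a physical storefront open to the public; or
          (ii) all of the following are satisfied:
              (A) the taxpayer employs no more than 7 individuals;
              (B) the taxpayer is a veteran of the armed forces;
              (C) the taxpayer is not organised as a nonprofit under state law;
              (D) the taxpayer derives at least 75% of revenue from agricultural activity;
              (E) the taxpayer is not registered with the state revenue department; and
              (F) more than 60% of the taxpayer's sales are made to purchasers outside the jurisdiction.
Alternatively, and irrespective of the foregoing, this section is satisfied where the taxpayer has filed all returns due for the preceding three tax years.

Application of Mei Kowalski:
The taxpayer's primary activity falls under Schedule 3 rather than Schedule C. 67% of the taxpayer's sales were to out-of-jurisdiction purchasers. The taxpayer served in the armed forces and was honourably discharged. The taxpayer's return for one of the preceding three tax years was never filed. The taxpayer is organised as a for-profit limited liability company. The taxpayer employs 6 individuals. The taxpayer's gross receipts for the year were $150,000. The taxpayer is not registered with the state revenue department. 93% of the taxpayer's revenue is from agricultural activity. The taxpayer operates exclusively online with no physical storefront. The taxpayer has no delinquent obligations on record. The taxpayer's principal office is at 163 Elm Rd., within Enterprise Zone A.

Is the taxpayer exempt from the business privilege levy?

(1) Schedule C activity — not satisfied.
(i) in enterprise zone — holds.
(ii) receipts ≤ $100,000 — not met.
So (a) is satisfied (T OR F).
(b) no delinquency — holds.
(i) has storefront — not met.
(A) ≤ 7 employees — met.
(B) veteran — holds.
(C) not (nonprofit) — satisfied.
(D) ≥75% agricultural — met.
(E) not (state-registered) — holds.
(F) >60% out-of-jur. sales — met.
(ii) = T AND T AND T AND T AND T AND T = true.
(c) = F OR T = true.
(2): T AND T AND T → true.
Overall: F OR T → true.
Exception (returns current) — not satisfied.
Result: main true OR exception false → true.

Yes — exempt.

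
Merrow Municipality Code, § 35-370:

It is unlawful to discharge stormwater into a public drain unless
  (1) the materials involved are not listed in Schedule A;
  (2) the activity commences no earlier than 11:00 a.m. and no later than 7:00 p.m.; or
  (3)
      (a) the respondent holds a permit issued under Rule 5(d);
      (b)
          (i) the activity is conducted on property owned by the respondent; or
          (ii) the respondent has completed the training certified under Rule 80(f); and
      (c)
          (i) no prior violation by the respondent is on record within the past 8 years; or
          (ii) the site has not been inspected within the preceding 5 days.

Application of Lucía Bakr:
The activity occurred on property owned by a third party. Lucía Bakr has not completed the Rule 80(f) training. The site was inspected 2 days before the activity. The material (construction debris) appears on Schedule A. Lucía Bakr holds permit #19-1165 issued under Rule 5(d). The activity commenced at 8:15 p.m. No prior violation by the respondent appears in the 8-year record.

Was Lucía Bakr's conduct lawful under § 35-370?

(1) not (Schedule A material) — not met.
(2) start within hours — fails.
(a) holds permit — holds.
(i) own property — not satisfied.
(ii) training certified — not satisfied.
(b): F OR F → false.
(i) no prior violation — holds.
(ii) not (site inspected) — fails.
(c) = T OR F = true.
So (3) is not satisfied (T AND F AND T).
Overall: F OR F OR F → false.

No — unlawful.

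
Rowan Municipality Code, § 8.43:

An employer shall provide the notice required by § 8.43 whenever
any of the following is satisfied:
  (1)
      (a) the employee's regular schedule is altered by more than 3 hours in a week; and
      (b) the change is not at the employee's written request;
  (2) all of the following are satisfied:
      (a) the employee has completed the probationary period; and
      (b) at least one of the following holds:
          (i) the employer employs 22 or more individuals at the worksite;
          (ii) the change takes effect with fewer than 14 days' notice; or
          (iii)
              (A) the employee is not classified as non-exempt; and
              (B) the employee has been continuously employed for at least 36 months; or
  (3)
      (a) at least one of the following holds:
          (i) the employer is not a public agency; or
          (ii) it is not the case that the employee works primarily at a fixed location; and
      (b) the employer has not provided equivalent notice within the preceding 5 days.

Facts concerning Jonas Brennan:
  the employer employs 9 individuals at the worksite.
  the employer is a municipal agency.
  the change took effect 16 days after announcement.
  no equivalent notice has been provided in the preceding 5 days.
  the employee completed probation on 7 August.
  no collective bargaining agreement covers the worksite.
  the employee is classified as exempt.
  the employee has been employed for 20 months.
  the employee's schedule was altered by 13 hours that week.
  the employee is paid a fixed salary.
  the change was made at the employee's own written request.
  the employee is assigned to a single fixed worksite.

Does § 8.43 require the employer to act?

No — not required.

(a) schedule shift > 3h — met.
(b) not employee-requested — fails.
(1) = T AND F = false.
(a) past probation — holds.
(i) ≥ 22 at site — fails.
(ii) < 14 days' notice — not met.
(A) not (non-exempt) — met.
(B) tenure ≥ 36 mo. — fails.
(iii): T AND F → false.
So (b) is not satisfied (F OR F OR F).
(2) = T AND F = false.
(i) not (public agency) — fails.
(ii) not (fixed location) — not satisfied.
So (a) is not satisfied (F OR F).
(b) no recent notice — satisfied.
(3) = F AND T = false.
Overall: F OR F OR F → false.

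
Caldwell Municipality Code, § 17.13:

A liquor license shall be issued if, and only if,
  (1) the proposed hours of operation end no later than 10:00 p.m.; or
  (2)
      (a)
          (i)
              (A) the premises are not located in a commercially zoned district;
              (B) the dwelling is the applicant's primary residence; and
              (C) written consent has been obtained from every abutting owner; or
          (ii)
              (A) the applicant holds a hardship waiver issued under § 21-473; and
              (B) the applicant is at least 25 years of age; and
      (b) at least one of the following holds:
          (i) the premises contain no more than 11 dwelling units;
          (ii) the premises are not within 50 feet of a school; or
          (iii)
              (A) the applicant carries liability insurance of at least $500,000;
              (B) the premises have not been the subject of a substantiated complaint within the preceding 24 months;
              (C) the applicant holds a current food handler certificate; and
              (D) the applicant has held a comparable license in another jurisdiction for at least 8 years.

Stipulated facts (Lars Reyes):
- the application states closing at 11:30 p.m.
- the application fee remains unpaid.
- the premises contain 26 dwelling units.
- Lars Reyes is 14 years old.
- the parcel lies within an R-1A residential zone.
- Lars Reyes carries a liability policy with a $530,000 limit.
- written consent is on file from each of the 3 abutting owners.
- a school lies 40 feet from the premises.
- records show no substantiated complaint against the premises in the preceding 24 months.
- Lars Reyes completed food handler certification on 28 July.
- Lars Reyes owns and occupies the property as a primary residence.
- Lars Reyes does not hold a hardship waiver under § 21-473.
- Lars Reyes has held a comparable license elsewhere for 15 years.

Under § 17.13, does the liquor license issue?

(1) closes by 10 p.m. — fails.
(A) not (commercially zoned) — met.
(B) primary residence — holds.
(C) all abutters consent — satisfied.
(i): T AND T AND T → true.
(A) hardship waiver — fails.
(B) age ≥ 25 — not met.
So (ii) is not satisfied (F AND F).
So (a) is satisfied (T OR F).
(i) ≤ 11 units — not satisfied.
(ii) ≥50 ft from school — not met.
(A) insurance ≥ $500,000 — met.
(B) no complaint in 24 mo. — holds.
(C) food handler cert. — met.
(D) prior license ≥ 8 yr — holds.
(iii): T AND T AND T AND T → true.
So (b) is satisfied (F OR F OR T).
(2): T AND T → true.
Overall = F OR T = true.

Yes — granted.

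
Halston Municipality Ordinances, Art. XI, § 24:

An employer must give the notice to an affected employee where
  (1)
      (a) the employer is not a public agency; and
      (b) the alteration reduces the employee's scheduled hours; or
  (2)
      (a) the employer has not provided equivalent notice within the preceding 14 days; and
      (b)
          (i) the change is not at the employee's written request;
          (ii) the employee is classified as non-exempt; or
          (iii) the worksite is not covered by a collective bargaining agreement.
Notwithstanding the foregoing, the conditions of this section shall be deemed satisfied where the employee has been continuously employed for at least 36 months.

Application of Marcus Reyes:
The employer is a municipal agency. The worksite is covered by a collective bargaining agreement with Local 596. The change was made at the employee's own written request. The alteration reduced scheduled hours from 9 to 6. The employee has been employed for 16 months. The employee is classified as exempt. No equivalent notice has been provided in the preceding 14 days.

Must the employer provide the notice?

No — not required.

(a) not (public agency) — fails.
(b) hours reduced — holds.
So (1) is not satisfied (F AND T).
(a) no recent notice — satisfied.
(i) not employee-requested — fails.
(ii) non-exempt — not met.
(iii) no CBA — not satisfied.
(b) = F OR F OR F = false.
(2) = T AND F = false.
Overall: F OR F → false.
Exception (tenure ≥ 36 mo.) — not satisfied.
Result: main false OR exception false → false.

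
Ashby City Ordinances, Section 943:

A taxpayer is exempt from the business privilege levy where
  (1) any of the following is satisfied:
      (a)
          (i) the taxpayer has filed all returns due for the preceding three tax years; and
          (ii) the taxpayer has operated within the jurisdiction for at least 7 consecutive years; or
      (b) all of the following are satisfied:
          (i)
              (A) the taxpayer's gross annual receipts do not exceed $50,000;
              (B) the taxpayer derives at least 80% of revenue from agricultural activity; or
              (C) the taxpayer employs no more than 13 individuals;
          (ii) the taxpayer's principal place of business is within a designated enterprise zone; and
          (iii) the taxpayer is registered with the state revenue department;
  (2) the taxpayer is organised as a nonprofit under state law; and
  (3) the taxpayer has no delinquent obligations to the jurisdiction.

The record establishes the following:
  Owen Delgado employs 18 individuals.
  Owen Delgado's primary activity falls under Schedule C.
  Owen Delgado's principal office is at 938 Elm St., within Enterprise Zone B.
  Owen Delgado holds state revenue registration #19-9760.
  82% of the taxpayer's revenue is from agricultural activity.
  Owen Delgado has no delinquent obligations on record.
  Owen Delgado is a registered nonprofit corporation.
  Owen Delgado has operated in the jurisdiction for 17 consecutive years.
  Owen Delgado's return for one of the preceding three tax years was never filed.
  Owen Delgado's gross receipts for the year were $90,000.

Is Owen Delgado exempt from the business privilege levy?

Yes — exempt.

(i) returns current — not met.
(ii) ≥ 7 yrs in jurisdiction — holds.
(a) = F AND T = false.
(A) receipts ≤ $50,000 — fails.
(B) ≥80% agricultural — met.
(C) ≤ 13 employees — fails.
(i) = F OR T OR F = true.
(ii) in enterprise zone — holds.
(iii) state-registered — met.
(b) = T AND T AND T = true.
(1) = F OR T = true.
(2) nonprofit — holds.
(3) no delinquency — met.
So Overall is satisfied (T AND T AND T).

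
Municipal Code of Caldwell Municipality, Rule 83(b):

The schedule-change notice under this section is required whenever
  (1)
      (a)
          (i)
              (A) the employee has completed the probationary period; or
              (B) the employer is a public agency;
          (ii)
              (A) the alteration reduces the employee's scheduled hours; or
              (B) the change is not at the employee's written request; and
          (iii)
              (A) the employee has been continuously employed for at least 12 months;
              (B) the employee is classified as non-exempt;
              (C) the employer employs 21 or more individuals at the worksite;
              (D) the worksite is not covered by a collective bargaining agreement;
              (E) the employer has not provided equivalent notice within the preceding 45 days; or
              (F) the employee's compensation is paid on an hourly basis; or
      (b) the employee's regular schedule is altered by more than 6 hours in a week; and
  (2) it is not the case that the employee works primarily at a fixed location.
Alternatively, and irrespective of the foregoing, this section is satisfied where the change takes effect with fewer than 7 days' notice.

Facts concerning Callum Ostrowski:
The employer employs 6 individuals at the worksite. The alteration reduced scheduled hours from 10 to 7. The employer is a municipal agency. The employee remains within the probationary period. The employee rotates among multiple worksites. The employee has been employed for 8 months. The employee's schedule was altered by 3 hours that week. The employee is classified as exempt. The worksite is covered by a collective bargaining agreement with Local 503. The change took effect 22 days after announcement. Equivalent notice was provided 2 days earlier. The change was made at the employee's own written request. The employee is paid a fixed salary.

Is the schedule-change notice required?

No — not required.

(A) past probation — fails.
(B) public agency — satisfied.
(i): F OR T → true.
(A) hours reduced — holds.
(B) not employee-requested — fails.
So (ii) is satisfied (T OR F).
(A) tenure ≥ 12 mo. — not met.
(B) non-exempt — not satisfied.
(C) ≥ 21 at site — not satisfied.
(D) no CBA — not met.
(E) no recent notice — fails.
(F) hourly-paid — fails.
(iii): F OR F OR F OR F OR F OR F → false.
So (a) is not satisfied (T AND T AND F).
(b) schedule shift > 6h — not satisfied.
So (1) is not satisfied (F OR F).
(2) not (fixed location) — met.
Overall = F AND T = false.
Exception (< 7 days' notice) — not satisfied.
Result: main false OR exception false → false.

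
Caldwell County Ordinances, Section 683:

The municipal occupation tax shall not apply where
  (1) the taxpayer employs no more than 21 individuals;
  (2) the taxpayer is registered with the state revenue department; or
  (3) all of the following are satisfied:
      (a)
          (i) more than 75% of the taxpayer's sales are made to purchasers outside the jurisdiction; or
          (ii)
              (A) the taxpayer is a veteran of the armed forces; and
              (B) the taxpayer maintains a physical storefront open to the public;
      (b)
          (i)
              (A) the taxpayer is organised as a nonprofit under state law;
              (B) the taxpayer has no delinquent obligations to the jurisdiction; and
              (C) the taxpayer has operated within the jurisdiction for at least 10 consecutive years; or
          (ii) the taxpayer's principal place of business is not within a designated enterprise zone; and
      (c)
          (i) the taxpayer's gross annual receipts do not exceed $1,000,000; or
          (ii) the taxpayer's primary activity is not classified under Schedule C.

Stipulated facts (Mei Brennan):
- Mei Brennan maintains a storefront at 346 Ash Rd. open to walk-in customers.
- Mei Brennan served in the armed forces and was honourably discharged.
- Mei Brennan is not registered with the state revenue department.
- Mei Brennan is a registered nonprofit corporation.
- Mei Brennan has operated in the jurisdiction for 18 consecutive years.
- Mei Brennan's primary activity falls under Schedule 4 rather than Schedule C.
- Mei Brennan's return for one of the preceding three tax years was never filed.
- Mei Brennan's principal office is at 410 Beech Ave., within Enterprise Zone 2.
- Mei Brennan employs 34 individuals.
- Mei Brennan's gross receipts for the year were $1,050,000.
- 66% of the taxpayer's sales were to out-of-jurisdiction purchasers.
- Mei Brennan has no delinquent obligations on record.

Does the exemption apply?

(1) ≤ 21 employees — not met.
(2) state-registered — not met.
(i) >75% out-of-jur. sales — fails.
(A) veteran — holds.
(B) has storefront — met.
(ii) = T AND T = true.
(a): F OR T → true.
(A) nonprofit — satisfied.
(B) no delinquency — satisfied.
(C) ≥ 10 yrs in jurisdiction — holds.
(i) = T AND T AND T = true.
(ii) not (in enterprise zone) — not met.
So (b) is satisfied (T OR F).
(i) receipts ≤ $1,000,000 — fails.
(ii) not (Schedule C activity) — holds.
So (c) is satisfied (F OR T).
(3) = T AND T AND T = true.
Overall: F OR F OR T → true.

Yes — exempt.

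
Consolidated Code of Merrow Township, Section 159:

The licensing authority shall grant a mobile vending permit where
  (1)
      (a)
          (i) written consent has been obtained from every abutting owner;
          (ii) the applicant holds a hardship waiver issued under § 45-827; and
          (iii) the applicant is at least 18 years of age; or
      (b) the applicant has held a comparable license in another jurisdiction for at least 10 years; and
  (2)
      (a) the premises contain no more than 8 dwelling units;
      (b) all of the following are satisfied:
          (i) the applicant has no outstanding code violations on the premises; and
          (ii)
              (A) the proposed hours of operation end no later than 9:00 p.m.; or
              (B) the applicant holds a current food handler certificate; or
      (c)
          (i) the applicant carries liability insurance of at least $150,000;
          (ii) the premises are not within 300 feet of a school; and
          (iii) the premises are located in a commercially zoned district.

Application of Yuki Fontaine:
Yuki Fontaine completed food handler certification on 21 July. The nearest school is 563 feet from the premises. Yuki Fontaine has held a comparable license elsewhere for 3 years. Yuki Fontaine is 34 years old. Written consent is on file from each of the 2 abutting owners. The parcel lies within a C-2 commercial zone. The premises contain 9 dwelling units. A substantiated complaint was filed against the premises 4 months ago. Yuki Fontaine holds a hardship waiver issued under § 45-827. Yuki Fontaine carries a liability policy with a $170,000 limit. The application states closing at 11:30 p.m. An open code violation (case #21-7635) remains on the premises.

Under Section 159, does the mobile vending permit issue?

Yes — granted.

(i) all abutters consent — satisfied.
(ii) hardship waiver — met.
(iii) age ≥ 18 — holds.
(a) = T AND T AND T = true.
(b) prior license ≥ 10 yr — fails.
(1) = T OR F = true.
(a) ≤ 8 units — not satisfied.
(i) no code violations — not satisfied.
(A) closes by 9 p.m. — fails.
(B) food handler cert. — met.
(ii) = F OR T = true.
(b): F AND T → false.
(i) insurance ≥ $150,000 — met.
(ii) ≥300 ft from school — satisfied.
(iii) commercially zoned — satisfied.
(c): T AND T AND T → true.
(2) = F OR F OR T = true.
So Overall is satisfied (T AND T).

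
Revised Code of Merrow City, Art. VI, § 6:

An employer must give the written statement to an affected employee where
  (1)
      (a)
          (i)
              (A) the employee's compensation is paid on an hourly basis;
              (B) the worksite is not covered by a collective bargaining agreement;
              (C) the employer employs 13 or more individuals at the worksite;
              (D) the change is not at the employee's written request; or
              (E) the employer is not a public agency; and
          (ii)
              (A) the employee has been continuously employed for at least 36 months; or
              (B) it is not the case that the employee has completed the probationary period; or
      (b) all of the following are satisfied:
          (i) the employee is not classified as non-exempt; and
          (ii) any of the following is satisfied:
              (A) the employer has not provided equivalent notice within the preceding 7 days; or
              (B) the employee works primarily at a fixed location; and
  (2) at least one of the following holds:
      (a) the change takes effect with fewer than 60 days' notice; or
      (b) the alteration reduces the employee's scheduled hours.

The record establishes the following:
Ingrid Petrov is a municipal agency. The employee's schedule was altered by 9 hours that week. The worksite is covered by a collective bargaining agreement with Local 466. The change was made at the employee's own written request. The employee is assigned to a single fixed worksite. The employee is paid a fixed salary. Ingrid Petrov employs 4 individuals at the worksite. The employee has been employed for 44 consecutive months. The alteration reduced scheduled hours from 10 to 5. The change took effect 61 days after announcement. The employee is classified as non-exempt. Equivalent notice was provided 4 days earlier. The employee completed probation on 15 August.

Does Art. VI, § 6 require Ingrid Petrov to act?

(A) hourly-paid — fails.
(B) no CBA — fails.
(C) ≥ 13 at site — not met.
(D) not employee-requested — fails.
(E) not (public agency) — not satisfied.
(i): F OR F OR F OR F OR F → false.
(A) tenure ≥ 36 mo. — satisfied.
(B) not (past probation) — not met.
(ii): T OR F → true.
(a) = F AND T = false.
(i) not (non-exempt) — not satisfied.
(A) no recent notice — fails.
(B) fixed location — holds.
(ii) = F OR T = true.
So (b) is not satisfied (F AND T).
(1) = F OR F = false.
(a) < 60 days' notice — not satisfied.
(b) hours reduced — met.
(2) = F OR T = true.
Overall = F AND T = false.

No — not required.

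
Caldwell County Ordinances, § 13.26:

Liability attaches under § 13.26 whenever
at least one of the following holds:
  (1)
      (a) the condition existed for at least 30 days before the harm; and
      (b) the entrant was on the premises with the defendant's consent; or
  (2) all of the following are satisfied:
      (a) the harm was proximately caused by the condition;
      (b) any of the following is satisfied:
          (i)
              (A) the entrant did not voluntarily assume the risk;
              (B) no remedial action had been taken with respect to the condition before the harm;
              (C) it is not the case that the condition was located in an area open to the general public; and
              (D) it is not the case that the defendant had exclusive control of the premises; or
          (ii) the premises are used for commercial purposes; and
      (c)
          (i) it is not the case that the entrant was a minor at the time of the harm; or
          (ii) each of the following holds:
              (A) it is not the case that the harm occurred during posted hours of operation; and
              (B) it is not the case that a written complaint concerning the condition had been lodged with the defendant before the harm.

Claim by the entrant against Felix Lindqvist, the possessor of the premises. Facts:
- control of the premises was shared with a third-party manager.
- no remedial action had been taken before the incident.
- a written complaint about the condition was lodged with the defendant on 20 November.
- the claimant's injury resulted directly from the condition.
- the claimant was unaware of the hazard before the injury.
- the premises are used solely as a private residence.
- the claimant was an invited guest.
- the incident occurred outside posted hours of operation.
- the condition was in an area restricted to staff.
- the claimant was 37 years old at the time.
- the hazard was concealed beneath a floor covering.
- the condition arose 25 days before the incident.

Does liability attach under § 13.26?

(a) condition ≥30 days old — not satisfied.
(b) consent to enter — met.
(1) = F AND T = false.
(a) proximate cause — satisfied.
(A) no assumed risk — met.
(B) no remedial action — satisfied.
(C) not (public area) — met.
(D) not (exclusive control) — met.
(i): T AND T AND T AND T → true.
(ii) commercial use — not satisfied.
(b): T OR F → true.
(i) not (entrant a minor) — holds.
(A) not (during posted hours) — satisfied.
(B) not (complaint lodged) — fails.
So (ii) is not satisfied (T AND F).
So (c) is satisfied (T OR F).
(2) = T AND T AND T = true.
Overall = F OR T = true.

Yes — liable.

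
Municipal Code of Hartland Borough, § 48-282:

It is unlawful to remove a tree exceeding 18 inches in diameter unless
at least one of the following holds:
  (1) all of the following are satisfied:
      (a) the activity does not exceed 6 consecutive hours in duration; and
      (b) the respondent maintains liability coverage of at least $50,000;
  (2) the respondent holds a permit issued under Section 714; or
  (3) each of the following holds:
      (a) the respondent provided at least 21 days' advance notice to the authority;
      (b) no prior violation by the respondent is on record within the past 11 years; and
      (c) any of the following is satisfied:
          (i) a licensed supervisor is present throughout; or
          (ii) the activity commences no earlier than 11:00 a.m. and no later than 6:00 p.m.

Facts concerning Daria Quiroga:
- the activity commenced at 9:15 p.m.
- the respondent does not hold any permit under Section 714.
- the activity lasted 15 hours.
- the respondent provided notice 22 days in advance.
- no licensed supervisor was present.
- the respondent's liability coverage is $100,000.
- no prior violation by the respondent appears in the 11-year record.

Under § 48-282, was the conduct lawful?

(a) ≤ 6 hrs duration — not met.
(b) coverage ≥ $50,000 — satisfied.
(1): F AND T → false.
(2) holds permit — not met.
(a) ≥21 days' notice — satisfied.
(b) no prior violation — holds.
(i) supervisor present — not met.
(ii) start within hours — fails.
So (c) is not satisfied (F OR F).
(3) = T AND T AND F = false.
Overall = F OR F OR F = false.

No — unlawful.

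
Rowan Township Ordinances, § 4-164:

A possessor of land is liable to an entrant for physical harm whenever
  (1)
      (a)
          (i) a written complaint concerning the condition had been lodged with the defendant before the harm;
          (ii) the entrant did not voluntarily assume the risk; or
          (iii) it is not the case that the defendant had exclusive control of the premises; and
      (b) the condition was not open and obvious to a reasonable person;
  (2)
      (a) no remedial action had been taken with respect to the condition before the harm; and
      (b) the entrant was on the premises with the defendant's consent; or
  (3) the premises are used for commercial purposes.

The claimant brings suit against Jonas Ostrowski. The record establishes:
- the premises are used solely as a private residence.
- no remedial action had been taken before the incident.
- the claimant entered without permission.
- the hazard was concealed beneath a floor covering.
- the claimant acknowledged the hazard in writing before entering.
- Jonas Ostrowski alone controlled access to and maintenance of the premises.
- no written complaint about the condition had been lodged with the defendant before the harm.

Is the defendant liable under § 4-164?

(i) complaint lodged — not satisfied.
(ii) no assumed risk — not met.
(iii) not (exclusive control) — not met.
(a): F OR F OR F → false.
(b) not open/obvious — met.
(1) = F AND T = false.
(a) no remedial action — satisfied.
(b) consent to enter — not satisfied.
(2): T AND F → false.
(3) commercial use — fails.
Overall: F OR F OR F → false.

No — not liable.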